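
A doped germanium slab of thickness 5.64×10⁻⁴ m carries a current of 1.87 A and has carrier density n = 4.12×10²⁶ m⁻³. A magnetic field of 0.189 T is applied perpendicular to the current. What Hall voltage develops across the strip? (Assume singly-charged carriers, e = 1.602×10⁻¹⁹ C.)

V_H = IB/(n e t).
V_H = (1.87)(0.189)/((4.12×10²⁶)(1.602×10⁻¹⁹)(5.64×10⁻⁴)) ≈ 9.49×10⁻⁶ V.

V_H ≈ 9.49×10⁻⁶ V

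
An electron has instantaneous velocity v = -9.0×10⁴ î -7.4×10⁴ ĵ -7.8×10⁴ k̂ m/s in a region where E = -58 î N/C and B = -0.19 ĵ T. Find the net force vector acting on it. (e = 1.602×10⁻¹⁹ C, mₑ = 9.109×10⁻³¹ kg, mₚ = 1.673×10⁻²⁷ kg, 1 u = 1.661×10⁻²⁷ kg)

F ≈ (2.38×10⁻¹⁵, 0, -2.74×10⁻¹⁵) N

v×B = (-1.48×10⁴, 0, 1.71×10⁴) N/C.
E + v×B = (-1.49×10⁴, 0, 1.71×10⁴) N/C.
F = q(E + v×B) = (−1.602×10⁻¹⁹ C)·(-1.49×10⁴, 0, 1.71×10⁴) = (2.38×10⁻¹⁵, 0, -2.74×10⁻¹⁵) N.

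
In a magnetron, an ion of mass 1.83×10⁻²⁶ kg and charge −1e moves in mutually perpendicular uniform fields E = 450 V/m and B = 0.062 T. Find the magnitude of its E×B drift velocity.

The E×B drift speed is v_d = E/B.
v_d = 450/0.062 = 7300 m/s.

v_d ≈ 7300 m/s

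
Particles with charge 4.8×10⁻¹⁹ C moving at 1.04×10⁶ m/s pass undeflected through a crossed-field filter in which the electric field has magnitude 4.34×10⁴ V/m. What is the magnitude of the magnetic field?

Balance of forces in the selector: qE = qvB ⇒ B = E/v.
B = 4.34×10⁴/1.04×10⁶ = 0.0417 T.

B = 0.0417 T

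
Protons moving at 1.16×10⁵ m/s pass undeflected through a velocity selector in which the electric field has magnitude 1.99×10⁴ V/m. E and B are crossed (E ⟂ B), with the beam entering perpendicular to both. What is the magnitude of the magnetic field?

Balance of forces in the selector: qE = qvB ⇒ B = E/v.
B = 1.99×10⁴/1.16×10⁵ = 0.172 T.

B = 0.172 T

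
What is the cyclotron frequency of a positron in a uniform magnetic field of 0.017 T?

f = |q|B/(2πm).
f = (1.602×10⁻¹⁹)(0.017)/(2π·9.109×10⁻³¹) ≈ 4.8×10⁸ Hz.

f ≈ 4.8×10⁸ Hz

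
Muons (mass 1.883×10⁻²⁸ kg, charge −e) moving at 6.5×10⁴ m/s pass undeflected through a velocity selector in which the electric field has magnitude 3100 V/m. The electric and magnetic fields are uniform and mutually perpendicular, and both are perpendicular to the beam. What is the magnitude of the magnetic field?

B = 0.048 T

Balance of forces in the selector: qE = qvB ⇒ B = E/v.
B = 3100/6.5×10⁴ = 0.048 T.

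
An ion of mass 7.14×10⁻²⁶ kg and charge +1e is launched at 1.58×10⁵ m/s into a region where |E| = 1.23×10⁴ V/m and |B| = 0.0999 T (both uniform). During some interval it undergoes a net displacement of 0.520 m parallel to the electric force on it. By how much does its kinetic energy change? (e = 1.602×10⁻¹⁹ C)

The magnetic force is always ⟂ v and does no work; only the electric force changes KE.
ΔKE = F_E · d = |q|E d = (1.602×10⁻¹⁹)(1.23×10⁴)(0.520) ≈ 1.02×10⁻¹⁵ J.

ΔKE ≈ 1.02×10⁻¹⁵ J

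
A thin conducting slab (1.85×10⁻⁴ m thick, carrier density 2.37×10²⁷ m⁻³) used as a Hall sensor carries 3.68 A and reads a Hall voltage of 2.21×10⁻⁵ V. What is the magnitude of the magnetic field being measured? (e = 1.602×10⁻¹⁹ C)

From V_H = IB/(n e t), B = V_H n e t / I.
B = (2.21×10⁻⁵)(2.37×10²⁷)(1.602×10⁻¹⁹)(1.85×10⁻⁴)/3.68 ≈ 0.422 T.

B ≈ 0.422 T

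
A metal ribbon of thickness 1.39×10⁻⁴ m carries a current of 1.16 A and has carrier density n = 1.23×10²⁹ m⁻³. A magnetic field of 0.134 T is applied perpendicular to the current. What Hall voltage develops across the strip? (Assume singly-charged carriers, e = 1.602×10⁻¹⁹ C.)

V_H ≈ 5.68×10⁻⁸ V

V_H = IB/(n e t).
V_H = (1.16)(0.134)/((1.23×10²⁹)(1.602×10⁻¹⁹)(1.39×10⁻⁴)) ≈ 5.68×10⁻⁸ V.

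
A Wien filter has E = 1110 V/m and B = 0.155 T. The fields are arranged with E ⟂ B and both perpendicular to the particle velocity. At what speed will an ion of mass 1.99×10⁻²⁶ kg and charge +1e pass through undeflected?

Straight-line motion ⇒ electric and magnetic forces cancel, so E = vB.
v = E/B = 1110/0.155 = 7160 m/s.

v = 7160 m/s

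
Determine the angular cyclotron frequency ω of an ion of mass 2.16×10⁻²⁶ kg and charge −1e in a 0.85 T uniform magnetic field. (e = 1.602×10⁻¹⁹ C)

ω ≈ 6.3×10⁶ rad/s

ω = |q|B/m.
ω = (1.602×10⁻¹⁹)(0.85)/2.16×10⁻²⁶ ≈ 6.3×10⁶ rad/s.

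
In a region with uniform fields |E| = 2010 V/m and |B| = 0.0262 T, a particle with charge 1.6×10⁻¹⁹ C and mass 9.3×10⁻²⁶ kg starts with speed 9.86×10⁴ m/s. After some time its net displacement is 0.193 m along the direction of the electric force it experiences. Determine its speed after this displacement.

v_f ≈ 1.05×10⁵ m/s

B does no work; ΔKE = |q|E d.
½mv_f² = ½mv₀² + |q|Ed = ½(9.3×10⁻²⁶)(9.86×10⁴)² + (1.6×10⁻¹⁹)(2010)(0.193) ≈ 4.521×10⁻¹⁶ J + 6.207×10⁻¹⁷ J ≈ 5.141×10⁻¹⁶ J.
v_f = √(2·5.141×10⁻¹⁶/9.3×10⁻²⁶) ≈ 1.05×10⁵ m/s.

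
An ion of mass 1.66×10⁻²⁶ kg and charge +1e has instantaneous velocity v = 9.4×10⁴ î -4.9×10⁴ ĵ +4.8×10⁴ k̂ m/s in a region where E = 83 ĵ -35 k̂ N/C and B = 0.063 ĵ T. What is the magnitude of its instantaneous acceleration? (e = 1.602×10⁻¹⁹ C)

v×B = (-3020, 0, 5920) N/C.
E + v×B = (-3020, 83.0, 5890) N/C.
F = q(E + v×B) = (1.602×10⁻¹⁹ C)·(-3020, 83.0, 5890) = (-4.84×10⁻¹⁶, 1.33×10⁻¹⁷, 9.43×10⁻¹⁶) N.
|a| = |F|/m = 1.060×10⁻¹⁵/1.66×10⁻²⁶ ≈ 6.39×10¹⁰ m/s².

|a| ≈ 6.39×10¹⁰ m/s²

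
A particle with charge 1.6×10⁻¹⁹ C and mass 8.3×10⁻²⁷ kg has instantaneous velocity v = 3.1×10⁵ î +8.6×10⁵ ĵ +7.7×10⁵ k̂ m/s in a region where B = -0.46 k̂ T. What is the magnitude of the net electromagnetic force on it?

|F| ≈ 6.73×10⁻¹⁴ N

v×B = (-3.96×10⁵, 1.43×10⁵, 0) N/C.
F = q v×B = (1.6×10⁻¹⁹ C)·(-3.96×10⁵, 1.43×10⁵, 0) = (-6.33×10⁻¹⁴, 2.28×10⁻¹⁴, 0) N.
|F| = 6.73×10⁻¹⁴ N.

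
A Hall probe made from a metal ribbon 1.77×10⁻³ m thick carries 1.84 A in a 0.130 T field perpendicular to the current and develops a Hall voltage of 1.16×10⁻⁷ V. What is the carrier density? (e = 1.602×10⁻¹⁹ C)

n ≈ 7.27×10²⁷ m⁻³

From V_H = IB/(n e t), n = IB/(V_H e t).
n = (1.84)(0.130)/((1.16×10⁻⁷)(1.602×10⁻¹⁹)(1.77×10⁻³)) ≈ 7.27×10²⁷ m⁻³.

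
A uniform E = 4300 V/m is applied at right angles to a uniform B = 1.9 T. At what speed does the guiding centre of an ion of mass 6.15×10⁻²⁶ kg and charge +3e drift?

v_d ≈ 2300 m/s

In crossed fields the guiding centre drifts at v_d = |E×B|/B² = E/B, independent of charge and mass.
v_d = 4300/1.9 = 2300 m/s.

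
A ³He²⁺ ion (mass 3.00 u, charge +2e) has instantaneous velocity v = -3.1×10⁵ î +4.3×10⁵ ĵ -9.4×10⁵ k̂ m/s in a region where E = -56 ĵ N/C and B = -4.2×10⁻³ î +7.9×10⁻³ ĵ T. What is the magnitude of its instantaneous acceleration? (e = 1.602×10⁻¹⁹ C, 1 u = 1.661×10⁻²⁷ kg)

|a| ≈ 5.41×10¹¹ m/s²

v×B = (7430, 3950, -643) N/C.
E + v×B = (7430, 3890, -643) N/C.
F = q(E + v×B) = (3.204×10⁻¹⁹ C)·(7430, 3890, -643) = (2.38×10⁻¹⁵, 1.25×10⁻¹⁵, -2.06×10⁻¹⁶) N.
|a| = |F|/m = 2.694×10⁻¹⁵/4.983×10⁻²⁷ ≈ 5.41×10¹¹ m/s².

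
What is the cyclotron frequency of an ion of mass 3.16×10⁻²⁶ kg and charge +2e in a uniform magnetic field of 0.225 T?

f ≈ 3.63×10⁵ Hz

f = |q|B/(2πm).
f = (3.204×10⁻¹⁹)(0.225)/(2π·3.16×10⁻²⁶) ≈ 3.63×10⁵ Hz.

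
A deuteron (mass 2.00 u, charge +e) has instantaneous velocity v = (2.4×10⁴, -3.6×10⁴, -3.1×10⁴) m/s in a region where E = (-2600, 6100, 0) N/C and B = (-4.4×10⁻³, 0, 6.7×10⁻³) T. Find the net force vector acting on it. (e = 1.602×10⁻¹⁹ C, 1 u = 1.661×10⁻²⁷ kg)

F ≈ (-4.55×10⁻¹⁶, 9.73×10⁻¹⁶, -2.54×10⁻¹⁷) N

v×B = (-241, -24.4, -158) N/C.
E + v×B = (-2840, 6080, -158) N/C.
F = q(E + v×B) = (1.602×10⁻¹⁹ C)·(-2840, 6080, -158) = (-4.55×10⁻¹⁶, 9.73×10⁻¹⁶, -2.54×10⁻¹⁷) N.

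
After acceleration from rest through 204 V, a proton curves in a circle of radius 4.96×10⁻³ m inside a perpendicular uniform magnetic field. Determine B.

B ≈ 0.416 T

v = √(2|q|V/m) = √(2·1.602×10⁻¹⁹·204/1.673×10⁻²⁷) ≈ 1.977×10⁵ m/s.
B = mv/(|q|r) = (1.673×10⁻²⁷)(1.977×10⁵)/((1.602×10⁻¹⁹)(4.96×10⁻³)) ≈ 0.416 T.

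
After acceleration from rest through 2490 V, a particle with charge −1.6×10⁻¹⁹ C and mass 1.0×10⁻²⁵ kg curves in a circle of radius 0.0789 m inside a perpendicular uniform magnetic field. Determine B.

v = √(2|q|V/m) = √(2·1.6×10⁻¹⁹·2490/1.0×10⁻²⁵) ≈ 8.926×10⁴ m/s.
B = mv/(|q|r) = (1.0×10⁻²⁵)(8.926×10⁴)/((1.6×10⁻¹⁹)(0.0789)) ≈ 0.707 T.

B ≈ 0.707 T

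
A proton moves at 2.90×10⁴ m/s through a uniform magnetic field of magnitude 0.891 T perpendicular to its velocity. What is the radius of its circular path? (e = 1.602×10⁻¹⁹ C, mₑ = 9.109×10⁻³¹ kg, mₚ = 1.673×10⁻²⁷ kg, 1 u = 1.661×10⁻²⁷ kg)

r ≈ 3.40×10⁻⁴ m

The magnetic force provides the centripetal force: |q|vB = mv²/r.
r = mv/(|q|B) = (1.673×10⁻²⁷)(2.90×10⁴)/((1.602×10⁻¹⁹)(0.891)) ≈ 3.40×10⁻⁴ m.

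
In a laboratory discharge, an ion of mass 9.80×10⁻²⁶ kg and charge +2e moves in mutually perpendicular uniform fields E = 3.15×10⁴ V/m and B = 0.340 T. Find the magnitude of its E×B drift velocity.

In crossed fields the guiding centre drifts at v_d = |E×B|/B² = E/B, independent of charge and mass.
v_d = 3.15×10⁴/0.340 = 9.26×10⁴ m/s.

v_d ≈ 9.26×10⁴ m/s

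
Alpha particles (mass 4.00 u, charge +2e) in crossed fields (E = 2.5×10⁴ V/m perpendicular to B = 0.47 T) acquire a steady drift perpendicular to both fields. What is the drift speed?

v_d ≈ 5.3×10⁴ m/s

The E×B drift speed is v_d = E/B.
v_d = 2.5×10⁴/0.47 = 5.3×10⁴ m/s.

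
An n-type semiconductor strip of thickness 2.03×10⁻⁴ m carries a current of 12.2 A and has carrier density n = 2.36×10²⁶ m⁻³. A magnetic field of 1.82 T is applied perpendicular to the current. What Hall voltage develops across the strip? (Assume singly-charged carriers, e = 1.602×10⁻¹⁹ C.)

V_H ≈ 2.89×10⁻³ V

V_H = IB/(n e t).
V_H = (12.2)(1.82)/((2.36×10²⁶)(1.602×10⁻¹⁹)(2.03×10⁻⁴)) ≈ 2.89×10⁻³ V.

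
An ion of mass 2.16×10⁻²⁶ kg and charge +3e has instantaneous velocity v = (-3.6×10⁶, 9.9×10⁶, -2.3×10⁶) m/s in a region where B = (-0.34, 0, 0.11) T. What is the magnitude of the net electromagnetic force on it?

|F| ≈ 1.79×10⁻¹² N

v×B = (1.09×10⁶, 1.18×10⁶, 3.37×10⁶) N/C.
F = q v×B = (4.806×10⁻¹⁹ C)·(1.09×10⁶, 1.18×10⁶, 3.37×10⁶) = (5.23×10⁻¹³, 5.66×10⁻¹³, 1.62×10⁻¹²) N.
|F| = 1.79×10⁻¹² N.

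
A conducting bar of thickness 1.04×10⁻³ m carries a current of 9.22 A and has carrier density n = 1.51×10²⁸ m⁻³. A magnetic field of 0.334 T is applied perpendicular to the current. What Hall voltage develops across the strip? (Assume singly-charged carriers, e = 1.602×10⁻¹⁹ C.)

V_H = IB/(n e t).
V_H = (9.22)(0.334)/((1.51×10²⁸)(1.602×10⁻¹⁹)(1.04×10⁻³)) ≈ 1.22×10⁻⁶ V.

V_H ≈ 1.22×10⁻⁶ V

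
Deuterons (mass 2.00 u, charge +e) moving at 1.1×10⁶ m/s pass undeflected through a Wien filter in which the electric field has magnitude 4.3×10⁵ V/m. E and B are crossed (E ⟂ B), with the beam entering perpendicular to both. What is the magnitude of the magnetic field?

Balance of forces in the selector: qE = qvB ⇒ B = E/v.
B = 4.3×10⁵/1.1×10⁶ = 0.39 T.

B = 0.39 T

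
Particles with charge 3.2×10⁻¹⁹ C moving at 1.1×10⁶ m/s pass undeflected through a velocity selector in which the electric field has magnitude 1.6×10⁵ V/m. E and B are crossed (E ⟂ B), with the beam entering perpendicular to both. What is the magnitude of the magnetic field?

B = 0.15 T

Balance of forces in the selector: qE = qvB ⇒ B = E/v.
B = 1.6×10⁵/1.1×10⁶ = 0.15 T.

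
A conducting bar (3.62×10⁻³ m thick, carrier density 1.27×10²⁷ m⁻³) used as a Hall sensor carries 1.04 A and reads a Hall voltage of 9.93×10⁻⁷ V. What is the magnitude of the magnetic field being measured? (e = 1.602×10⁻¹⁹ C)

From V_H = IB/(n e t), B = V_H n e t / I.
B = (9.93×10⁻⁷)(1.27×10²⁷)(1.602×10⁻¹⁹)(3.62×10⁻³)/1.04 ≈ 0.703 T.

B ≈ 0.703 T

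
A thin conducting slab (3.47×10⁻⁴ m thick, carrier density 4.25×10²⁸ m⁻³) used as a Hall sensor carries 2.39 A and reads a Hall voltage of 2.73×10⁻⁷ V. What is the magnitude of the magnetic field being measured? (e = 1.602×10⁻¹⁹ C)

From V_H = IB/(n e t), B = V_H n e t / I.
B = (2.73×10⁻⁷)(4.25×10²⁸)(1.602×10⁻¹⁹)(3.47×10⁻⁴)/2.39 ≈ 0.270 T.

B ≈ 0.270 T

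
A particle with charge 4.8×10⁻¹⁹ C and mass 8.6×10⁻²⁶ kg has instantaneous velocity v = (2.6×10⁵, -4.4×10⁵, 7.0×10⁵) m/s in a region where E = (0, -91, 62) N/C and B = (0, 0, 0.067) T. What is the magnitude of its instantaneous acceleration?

|a| ≈ 1.91×10¹¹ m/s²

v×B = (-2.95×10⁴, -1.74×10⁴, 0) N/C.
E + v×B = (-2.95×10⁴, -1.75×10⁴, 62.0) N/C.
F = q(E + v×B) = (4.8×10⁻¹⁹ C)·(-2.95×10⁴, -1.75×10⁴, 62.0) = (-1.42×10⁻¹⁴, -8.41×10⁻¹⁵, 2.98×10⁻¹⁷) N.
|a| = |F|/m = 1.646×10⁻¹⁴/8.6×10⁻²⁶ ≈ 1.91×10¹¹ m/s².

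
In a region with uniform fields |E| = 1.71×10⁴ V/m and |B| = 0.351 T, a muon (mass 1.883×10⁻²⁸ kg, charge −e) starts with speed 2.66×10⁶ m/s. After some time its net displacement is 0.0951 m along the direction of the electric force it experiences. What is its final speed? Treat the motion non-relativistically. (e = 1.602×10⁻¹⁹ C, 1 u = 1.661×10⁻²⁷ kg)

B does no work; ΔKE = |q|E d.
½mv_f² = ½mv₀² + |q|Ed = ½(1.883×10⁻²⁸)(2.66×10⁶)² + (1.602×10⁻¹⁹)(1.71×10⁴)(0.0951) ≈ 6.662×10⁻¹⁶ J + 2.605×10⁻¹⁶ J ≈ 9.267×10⁻¹⁶ J.
v_f = √(2·9.267×10⁻¹⁶/1.883×10⁻²⁸) ≈ 3.14×10⁶ m/s.

v_f ≈ 3.14×10⁶ m/s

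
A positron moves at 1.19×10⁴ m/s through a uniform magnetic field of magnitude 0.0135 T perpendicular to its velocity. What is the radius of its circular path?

r ≈ 5.01×10⁻⁶ m

The magnetic force provides the centripetal force: |q|vB = mv²/r.
r = mv/(|q|B) = (9.109×10⁻³¹)(1.19×10⁴)/((1.602×10⁻¹⁹)(0.0135)) ≈ 5.01×10⁻⁶ m.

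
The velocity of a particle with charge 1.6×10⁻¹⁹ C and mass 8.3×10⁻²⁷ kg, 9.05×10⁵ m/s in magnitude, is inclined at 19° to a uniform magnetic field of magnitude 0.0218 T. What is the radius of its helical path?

r ≈ 0.701 m

v⊥ = v sinθ = 9.05×10⁵·sin19° ≈ 2.946×10⁵ m/s.
r = m v⊥/(|q|B) = (8.3×10⁻²⁷)(2.946×10⁵)/((1.6×10⁻¹⁹)(0.0218)) ≈ 0.701 m.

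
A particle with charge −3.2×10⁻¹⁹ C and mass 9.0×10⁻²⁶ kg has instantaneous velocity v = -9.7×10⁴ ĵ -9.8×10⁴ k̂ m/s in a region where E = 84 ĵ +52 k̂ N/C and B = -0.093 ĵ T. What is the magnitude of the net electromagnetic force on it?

|F| ≈ 2.92×10⁻¹⁵ N

v×B = (-9110, 0, 0) N/C.
E + v×B = (-9110, 84.0, 52.0) N/C.
F = q(E + v×B) = (−3.2×10⁻¹⁹ C)·(-9110, 84.0, 52.0) = (2.92×10⁻¹⁵, -2.69×10⁻¹⁷, -1.66×10⁻¹⁷) N.
|F| = 2.92×10⁻¹⁵ N.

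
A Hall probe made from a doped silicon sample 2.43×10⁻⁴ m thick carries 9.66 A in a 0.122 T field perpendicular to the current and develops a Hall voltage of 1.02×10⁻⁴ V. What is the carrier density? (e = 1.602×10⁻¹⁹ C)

From V_H = IB/(n e t), n = IB/(V_H e t).
n = (9.66)(0.122)/((1.02×10⁻⁴)(1.602×10⁻¹⁹)(2.43×10⁻⁴)) ≈ 2.97×10²⁶ m⁻³.

n ≈ 2.97×10²⁶ m⁻³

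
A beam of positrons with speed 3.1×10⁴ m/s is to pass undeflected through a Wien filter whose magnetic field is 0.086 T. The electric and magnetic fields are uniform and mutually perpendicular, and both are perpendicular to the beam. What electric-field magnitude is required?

For straight-line motion qE = qvB, so E = vB.
E = 3.1×10⁴ × 0.086 = 2700 V/m.

E = 2700 V/m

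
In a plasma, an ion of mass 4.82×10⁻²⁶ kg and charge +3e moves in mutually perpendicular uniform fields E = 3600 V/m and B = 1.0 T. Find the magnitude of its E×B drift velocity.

v_d ≈ 3600 m/s

The steady drift has the magnetic force balancing the electric force, so v_d = E/B.
v_d = 3600/1.0 = 3600 m/s.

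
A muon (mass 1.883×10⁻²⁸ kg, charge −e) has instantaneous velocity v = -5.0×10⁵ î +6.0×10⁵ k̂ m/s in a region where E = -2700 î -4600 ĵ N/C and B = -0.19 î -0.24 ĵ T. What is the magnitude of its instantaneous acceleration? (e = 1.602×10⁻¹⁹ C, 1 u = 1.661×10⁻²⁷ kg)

v×B = (1.44×10⁵, -1.14×10⁵, 1.20×10⁵) N/C.
E + v×B = (1.41×10⁵, -1.19×10⁵, 1.20×10⁵) N/C.
F = q(E + v×B) = (−1.602×10⁻¹⁹ C)·(1.41×10⁵, -1.19×10⁵, 1.20×10⁵) = (-2.26×10⁻¹⁴, 1.90×10⁻¹⁴, -1.92×10⁻¹⁴) N.
|a| = |F|/m = 3.526×10⁻¹⁴/1.883×10⁻²⁸ ≈ 1.87×10¹⁴ m/s².

|a| ≈ 1.87×10¹⁴ m/s²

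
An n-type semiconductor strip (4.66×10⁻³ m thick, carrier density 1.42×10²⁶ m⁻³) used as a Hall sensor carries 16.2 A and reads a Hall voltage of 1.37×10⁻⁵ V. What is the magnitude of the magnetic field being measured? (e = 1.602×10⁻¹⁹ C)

From V_H = IB/(n e t), B = V_H n e t / I.
B = (1.37×10⁻⁵)(1.42×10²⁶)(1.602×10⁻¹⁹)(4.66×10⁻³)/16.2 ≈ 0.0896 T.

B ≈ 0.0896 T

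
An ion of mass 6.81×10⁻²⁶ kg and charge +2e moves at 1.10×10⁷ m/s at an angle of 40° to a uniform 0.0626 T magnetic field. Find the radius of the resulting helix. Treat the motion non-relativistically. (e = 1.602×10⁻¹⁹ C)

v⊥ = v sinθ = 1.10×10⁷·sin40° ≈ 7.071×10⁶ m/s.
r = m v⊥/(|q|B) = (6.81×10⁻²⁶)(7.071×10⁶)/((3.204×10⁻¹⁹)(0.0626)) ≈ 24.0 m.

r ≈ 24.0 m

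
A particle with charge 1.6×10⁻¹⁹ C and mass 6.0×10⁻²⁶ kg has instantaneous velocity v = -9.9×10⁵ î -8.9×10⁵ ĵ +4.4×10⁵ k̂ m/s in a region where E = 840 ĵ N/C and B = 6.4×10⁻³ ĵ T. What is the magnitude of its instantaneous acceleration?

|a| ≈ 1.86×10¹⁰ m/s²

v×B = (-2820, 0, -6340) N/C.
E + v×B = (-2820, 840, -6340) N/C.
F = q(E + v×B) = (1.6×10⁻¹⁹ C)·(-2820, 840, -6340) = (-4.51×10⁻¹⁶, 1.34×10⁻¹⁶, -1.01×10⁻¹⁵) N.
|a| = |F|/m = 1.117×10⁻¹⁵/6.0×10⁻²⁶ ≈ 1.86×10¹⁰ m/s².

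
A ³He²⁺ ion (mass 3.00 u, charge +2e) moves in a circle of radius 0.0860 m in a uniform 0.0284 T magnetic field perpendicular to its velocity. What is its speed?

v ≈ 1.57×10⁵ m/s

From |q|vB = mv²/r, v = |q|Br/m.
v = (3.204×10⁻¹⁹)(0.0284)(0.0860)/4.983×10⁻²⁷ ≈ 1.57×10⁵ m/s.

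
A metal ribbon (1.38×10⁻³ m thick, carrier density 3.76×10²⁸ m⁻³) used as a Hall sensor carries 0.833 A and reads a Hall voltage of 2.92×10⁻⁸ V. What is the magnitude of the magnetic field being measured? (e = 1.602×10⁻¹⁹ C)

B ≈ 0.291 T

From V_H = IB/(n e t), B = V_H n e t / I.
B = (2.92×10⁻⁸)(3.76×10²⁸)(1.602×10⁻¹⁹)(1.38×10⁻³)/0.833 ≈ 0.291 T.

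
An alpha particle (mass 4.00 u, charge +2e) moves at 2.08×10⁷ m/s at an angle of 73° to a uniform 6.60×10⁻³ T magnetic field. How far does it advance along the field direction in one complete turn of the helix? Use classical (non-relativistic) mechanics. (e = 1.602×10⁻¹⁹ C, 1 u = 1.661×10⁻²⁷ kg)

v∥ = v cosθ = 2.08×10⁷·cos73° ≈ 6.081×10⁶ m/s.
T = 2πm/(|q|B) = 2π(6.644×10⁻²⁷)/((3.204×10⁻¹⁹)(6.60×10⁻³)) ≈ 1.974×10⁻⁵ s.
pitch = v∥ T = (6.081×10⁶)(1.974×10⁻⁵) ≈ 120 m.

p ≈ 120 m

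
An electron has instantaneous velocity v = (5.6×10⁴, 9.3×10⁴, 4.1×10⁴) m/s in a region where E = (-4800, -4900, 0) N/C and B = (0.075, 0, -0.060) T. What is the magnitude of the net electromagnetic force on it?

|F| ≈ 2.02×10⁻¹⁵ N

v×B = (-5580, 6440, -6980) N/C.
E + v×B = (-1.04×10⁴, 1540, -6980) N/C.
F = q(E + v×B) = (−1.602×10⁻¹⁹ C)·(-1.04×10⁴, 1540, -6980) = (1.66×10⁻¹⁵, -2.46×10⁻¹⁶, 1.12×10⁻¹⁵) N.
|F| = 2.02×10⁻¹⁵ N.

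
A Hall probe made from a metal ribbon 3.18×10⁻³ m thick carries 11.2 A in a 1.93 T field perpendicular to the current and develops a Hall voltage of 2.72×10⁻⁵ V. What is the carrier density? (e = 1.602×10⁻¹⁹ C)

From V_H = IB/(n e t), n = IB/(V_H e t).
n = (11.2)(1.93)/((2.72×10⁻⁵)(1.602×10⁻¹⁹)(3.18×10⁻³)) ≈ 1.56×10²⁷ m⁻³.

n ≈ 1.56×10²⁷ m⁻³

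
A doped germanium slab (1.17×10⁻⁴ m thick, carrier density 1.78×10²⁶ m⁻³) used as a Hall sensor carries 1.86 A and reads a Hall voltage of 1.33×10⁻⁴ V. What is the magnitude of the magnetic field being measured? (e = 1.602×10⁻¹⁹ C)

From V_H = IB/(n e t), B = V_H n e t / I.
B = (1.33×10⁻⁴)(1.78×10²⁶)(1.602×10⁻¹⁹)(1.17×10⁻⁴)/1.86 ≈ 0.239 T.

B ≈ 0.239 T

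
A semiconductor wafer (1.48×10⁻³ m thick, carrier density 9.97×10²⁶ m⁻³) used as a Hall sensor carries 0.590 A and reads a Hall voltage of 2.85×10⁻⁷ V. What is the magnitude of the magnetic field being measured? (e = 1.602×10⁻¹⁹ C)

B ≈ 0.114 T

From V_H = IB/(n e t), B = V_H n e t / I.
B = (2.85×10⁻⁷)(9.97×10²⁶)(1.602×10⁻¹⁹)(1.48×10⁻³)/0.590 ≈ 0.114 T.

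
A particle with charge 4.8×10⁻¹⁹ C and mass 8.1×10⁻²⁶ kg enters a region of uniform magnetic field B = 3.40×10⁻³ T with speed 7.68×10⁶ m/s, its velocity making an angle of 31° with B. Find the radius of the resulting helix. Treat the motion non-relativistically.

r ≈ 196 m

v⊥ = v sinθ = 7.68×10⁶·sin31° ≈ 3.955×10⁶ m/s.
r = m v⊥/(|q|B) = (8.1×10⁻²⁶)(3.955×10⁶)/((4.8×10⁻¹⁹)(3.40×10⁻³)) ≈ 196 m.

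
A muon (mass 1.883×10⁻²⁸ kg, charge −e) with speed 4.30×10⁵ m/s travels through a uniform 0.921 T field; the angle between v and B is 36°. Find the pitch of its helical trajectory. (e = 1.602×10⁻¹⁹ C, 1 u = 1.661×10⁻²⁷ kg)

v∥ = v cosθ = 4.30×10⁵·cos36° ≈ 3.479×10⁵ m/s.
T = 2πm/(|q|B) = 2π(1.883×10⁻²⁸)/((1.602×10⁻¹⁹)(0.921)) ≈ 8.019×10⁻⁹ s.
pitch = v∥ T = (3.479×10⁵)(8.019×10⁻⁹) ≈ 2.79×10⁻³ m.

p ≈ 2.79×10⁻³ m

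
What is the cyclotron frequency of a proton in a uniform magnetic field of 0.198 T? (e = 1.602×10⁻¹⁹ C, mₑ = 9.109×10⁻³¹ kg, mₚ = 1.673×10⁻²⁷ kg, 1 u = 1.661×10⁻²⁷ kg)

f ≈ 3.02×10⁶ Hz

f = |q|B/(2πm).
f = (1.602×10⁻¹⁹)(0.198)/(2π·1.673×10⁻²⁷) ≈ 3.02×10⁶ Hz.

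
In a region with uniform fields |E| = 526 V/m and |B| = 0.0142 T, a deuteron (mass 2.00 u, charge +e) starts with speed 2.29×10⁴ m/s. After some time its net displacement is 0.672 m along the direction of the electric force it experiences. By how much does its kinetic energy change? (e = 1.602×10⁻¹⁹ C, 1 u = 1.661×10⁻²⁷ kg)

The magnetic force is always ⟂ v and does no work; only the electric force changes KE.
ΔKE = F_E · d = |q|E d = (1.602×10⁻¹⁹)(526)(0.672) ≈ 5.66×10⁻¹⁷ J.

ΔKE ≈ 5.66×10⁻¹⁷ J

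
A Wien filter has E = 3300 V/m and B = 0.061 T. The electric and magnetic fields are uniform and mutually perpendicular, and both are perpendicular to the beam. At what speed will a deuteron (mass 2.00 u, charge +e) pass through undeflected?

For undeflected motion the electric and magnetic forces balance: qE = qvB.
v = E/B = 3300/0.061 = 5.4×10⁴ m/s.
The result is independent of the particle's charge and mass.

v = 5.4×10⁴ m/s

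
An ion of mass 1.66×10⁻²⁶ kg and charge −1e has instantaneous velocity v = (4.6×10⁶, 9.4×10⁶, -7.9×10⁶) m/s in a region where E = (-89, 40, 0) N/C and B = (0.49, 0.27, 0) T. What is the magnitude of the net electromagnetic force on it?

|F| ≈ 8.90×10⁻¹³ N

v×B = (2.13×10⁶, -3.87×10⁶, -3.36×10⁶) N/C.
E + v×B = (2.13×10⁶, -3.87×10⁶, -3.36×10⁶) N/C.
F = q(E + v×B) = (−1.602×10⁻¹⁹ C)·(2.13×10⁶, -3.87×10⁶, -3.36×10⁶) = (-3.42×10⁻¹³, 6.20×10⁻¹³, 5.39×10⁻¹³) N.
|F| = 8.90×10⁻¹³ N.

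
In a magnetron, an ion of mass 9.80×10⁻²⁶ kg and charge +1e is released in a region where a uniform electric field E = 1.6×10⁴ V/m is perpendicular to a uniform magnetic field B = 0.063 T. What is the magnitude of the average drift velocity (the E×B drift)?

v_d ≈ 2.5×10⁵ m/s

The E×B drift speed is v_d = E/B.
v_d = 1.6×10⁴/0.063 = 2.5×10⁵ m/s.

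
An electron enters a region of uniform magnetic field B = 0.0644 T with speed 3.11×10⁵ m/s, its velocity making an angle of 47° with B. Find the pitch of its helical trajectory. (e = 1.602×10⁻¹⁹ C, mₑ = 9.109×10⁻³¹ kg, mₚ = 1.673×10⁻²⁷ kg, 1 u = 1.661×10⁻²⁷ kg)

p ≈ 1.18×10⁻⁴ m

v∥ = v cosθ = 3.11×10⁵·cos47° ≈ 2.121×10⁵ m/s.
T = 2πm/(|q|B) = 2π(9.109×10⁻³¹)/((1.602×10⁻¹⁹)(0.0644)) ≈ 5.548×10⁻¹⁰ s.
pitch = v∥ T = (2.121×10⁵)(5.548×10⁻¹⁰) ≈ 1.18×10⁻⁴ m.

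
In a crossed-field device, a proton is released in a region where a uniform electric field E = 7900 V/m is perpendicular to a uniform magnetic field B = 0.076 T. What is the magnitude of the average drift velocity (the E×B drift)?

v_d ≈ 1.0×10⁵ m/s

The steady drift has the magnetic force balancing the electric force, so v_d = E/B.
v_d = 7900/0.076 = 1.0×10⁵ m/s.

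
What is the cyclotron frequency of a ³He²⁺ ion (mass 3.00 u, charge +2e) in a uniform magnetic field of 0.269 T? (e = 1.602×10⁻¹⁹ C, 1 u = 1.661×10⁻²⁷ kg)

f = |q|B/(2πm).
f = (3.204×10⁻¹⁹)(0.269)/(2π·4.983×10⁻²⁷) ≈ 2.75×10⁶ Hz.

f ≈ 2.75×10⁶ Hz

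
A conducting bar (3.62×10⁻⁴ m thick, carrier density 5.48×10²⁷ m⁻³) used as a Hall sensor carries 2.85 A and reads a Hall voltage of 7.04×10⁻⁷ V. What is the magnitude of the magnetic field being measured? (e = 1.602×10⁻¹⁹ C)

B ≈ 0.0785 T

From V_H = IB/(n e t), B = V_H n e t / I.
B = (7.04×10⁻⁷)(5.48×10²⁷)(1.602×10⁻¹⁹)(3.62×10⁻⁴)/2.85 ≈ 0.0785 T.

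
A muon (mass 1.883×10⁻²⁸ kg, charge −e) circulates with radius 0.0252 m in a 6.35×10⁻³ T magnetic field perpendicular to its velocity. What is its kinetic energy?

KE ≈ 1.74×10⁻¹⁸ J

v = |q|Br/m, then KE = ½mv² = (qBr)²/(2m).
v = (1.602×10⁻¹⁹)(6.35×10⁻³)(0.0252)/1.883×10⁻²⁸ ≈ 1.361×10⁵ m/s.
KE = ½(1.883×10⁻²⁸)(1.361×10⁵)² ≈ 1.74×10⁻¹⁸ J.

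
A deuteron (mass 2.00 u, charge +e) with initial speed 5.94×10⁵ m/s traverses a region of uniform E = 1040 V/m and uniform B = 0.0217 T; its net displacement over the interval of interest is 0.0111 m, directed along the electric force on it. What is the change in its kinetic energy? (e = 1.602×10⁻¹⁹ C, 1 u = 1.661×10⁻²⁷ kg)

ΔKE ≈ 1.85×10⁻¹⁸ J

The magnetic force is always ⟂ v and does no work; only the electric force changes KE.
ΔKE = F_E · d = |q|E d = (1.602×10⁻¹⁹)(1040)(0.0111) ≈ 1.85×10⁻¹⁸ J.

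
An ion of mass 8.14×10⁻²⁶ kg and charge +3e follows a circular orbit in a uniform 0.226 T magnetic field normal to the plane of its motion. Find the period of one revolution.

T ≈ 4.71×10⁻⁶ s

The cyclotron period depends only on m, q, B: T = 2πm/(|q|B).
T = 2π(8.14×10⁻²⁶)/((4.806×10⁻¹⁹)(0.226)) ≈ 4.71×10⁻⁶ s.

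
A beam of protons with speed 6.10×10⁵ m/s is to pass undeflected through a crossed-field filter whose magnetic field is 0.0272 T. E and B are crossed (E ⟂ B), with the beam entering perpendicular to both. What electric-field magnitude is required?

E = 1.66×10⁴ V/m

For straight-line motion qE = qvB, so E = vB.
E = 6.10×10⁵ × 0.0272 = 1.66×10⁴ V/m.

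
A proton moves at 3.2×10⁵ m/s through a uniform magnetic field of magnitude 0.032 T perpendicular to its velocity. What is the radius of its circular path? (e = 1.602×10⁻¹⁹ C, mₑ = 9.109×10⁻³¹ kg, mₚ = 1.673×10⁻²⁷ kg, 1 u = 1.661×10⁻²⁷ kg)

The magnetic force provides the centripetal force: |q|vB = mv²/r.
r = mv/(|q|B) = (1.673×10⁻²⁷)(3.2×10⁵)/((1.602×10⁻¹⁹)(0.032)) ≈ 0.10 m.

r ≈ 0.10 m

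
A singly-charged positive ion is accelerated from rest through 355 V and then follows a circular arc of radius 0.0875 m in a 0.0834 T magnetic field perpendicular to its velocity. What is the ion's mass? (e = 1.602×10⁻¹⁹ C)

Combine |q|V = ½mv² and r = mv/(|q|B): eliminate v to get m = qB²r²/(2V).
m = (1.602×10⁻¹⁹)(0.0834)²(0.0875)²/(2·355) ≈ 1.20×10⁻²⁶ kg.

m ≈ 1.20×10⁻²⁶ kg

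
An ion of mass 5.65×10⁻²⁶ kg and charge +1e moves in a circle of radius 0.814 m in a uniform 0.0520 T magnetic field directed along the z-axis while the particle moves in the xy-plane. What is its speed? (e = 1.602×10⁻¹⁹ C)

v ≈ 1.20×10⁵ m/s

From |q|vB = mv²/r, v = |q|Br/m.
v = (1.602×10⁻¹⁹)(0.0520)(0.814)/5.65×10⁻²⁶ ≈ 1.20×10⁵ m/s.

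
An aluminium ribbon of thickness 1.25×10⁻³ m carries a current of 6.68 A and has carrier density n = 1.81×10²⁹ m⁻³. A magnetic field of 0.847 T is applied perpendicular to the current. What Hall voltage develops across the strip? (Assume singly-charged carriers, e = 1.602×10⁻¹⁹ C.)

V_H = IB/(n e t).
V_H = (6.68)(0.847)/((1.81×10²⁹)(1.602×10⁻¹⁹)(1.25×10⁻³)) ≈ 1.56×10⁻⁷ V.

V_H ≈ 1.56×10⁻⁷ V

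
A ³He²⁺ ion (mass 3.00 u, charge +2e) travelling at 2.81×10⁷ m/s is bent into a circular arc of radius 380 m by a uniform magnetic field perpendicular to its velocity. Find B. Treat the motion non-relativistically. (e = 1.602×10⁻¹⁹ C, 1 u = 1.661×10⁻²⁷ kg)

From |q|vB = mv²/r, B = mv/(|q|r).
B = (4.983×10⁻²⁷)(2.81×10⁷)/((3.204×10⁻¹⁹)(380)) ≈ 1.15×10⁻³ T.

B ≈ 1.15×10⁻³ T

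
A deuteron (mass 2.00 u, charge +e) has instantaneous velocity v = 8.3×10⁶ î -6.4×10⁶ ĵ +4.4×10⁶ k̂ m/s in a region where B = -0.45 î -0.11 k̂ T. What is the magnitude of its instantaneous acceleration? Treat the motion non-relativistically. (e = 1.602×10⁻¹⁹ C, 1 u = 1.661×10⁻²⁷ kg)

v×B = (7.04×10⁵, -1.07×10⁶, -2.88×10⁶) N/C.
F = q v×B = (1.602×10⁻¹⁹ C)·(7.04×10⁵, -1.07×10⁶, -2.88×10⁶) = (1.13×10⁻¹³, -1.71×10⁻¹³, -4.61×10⁻¹³) N.
|a| = |F|/m = 5.048×10⁻¹³/3.322×10⁻²⁷ ≈ 1.52×10¹⁴ m/s².

|a| ≈ 1.52×10¹⁴ m/s²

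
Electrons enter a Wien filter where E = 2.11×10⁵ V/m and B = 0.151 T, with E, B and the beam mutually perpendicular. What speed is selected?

v = 1.40×10⁶ m/s

Straight-line motion ⇒ electric and magnetic forces cancel, so E = vB.
v = E/B = 2.11×10⁵/0.151 = 1.40×10⁶ m/s.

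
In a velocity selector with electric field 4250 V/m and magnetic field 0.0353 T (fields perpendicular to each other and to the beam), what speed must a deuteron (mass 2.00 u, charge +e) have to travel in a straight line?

Zero net Lorentz force requires |qE| = |q v×B|, i.e. E = vB.
v = E/B = 4250/0.0353 = 1.20×10⁵ m/s.
The result is independent of the particle's charge and mass.

v = 1.20×10⁵ m/s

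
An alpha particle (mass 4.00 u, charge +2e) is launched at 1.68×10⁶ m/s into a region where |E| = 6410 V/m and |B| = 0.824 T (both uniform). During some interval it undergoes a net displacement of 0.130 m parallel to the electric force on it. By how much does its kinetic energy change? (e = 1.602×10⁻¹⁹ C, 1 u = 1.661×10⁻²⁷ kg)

The magnetic force is always ⟂ v and does no work; only the electric force changes KE.
ΔKE = F_E · d = |q|E d = (3.204×10⁻¹⁹)(6410)(0.130) ≈ 2.67×10⁻¹⁶ J.

ΔKE ≈ 2.67×10⁻¹⁶ J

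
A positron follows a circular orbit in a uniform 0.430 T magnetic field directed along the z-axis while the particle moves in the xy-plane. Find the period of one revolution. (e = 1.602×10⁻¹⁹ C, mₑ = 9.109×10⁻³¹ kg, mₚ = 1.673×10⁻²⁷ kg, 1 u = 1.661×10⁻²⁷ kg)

The cyclotron period depends only on m, q, B: T = 2πm/(|q|B).
T = 2π(9.109×10⁻³¹)/((1.602×10⁻¹⁹)(0.430)) ≈ 8.31×10⁻¹¹ s.

T ≈ 8.31×10⁻¹¹ s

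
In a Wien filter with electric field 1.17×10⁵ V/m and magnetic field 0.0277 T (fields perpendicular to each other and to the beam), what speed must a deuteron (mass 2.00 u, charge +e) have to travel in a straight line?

v = 4.22×10⁶ m/s

Zero net Lorentz force requires |qE| = |q v×B|, i.e. E = vB.
v = E/B = 1.17×10⁵/0.0277 = 4.22×10⁶ m/s.
The result is independent of the particle's charge and mass.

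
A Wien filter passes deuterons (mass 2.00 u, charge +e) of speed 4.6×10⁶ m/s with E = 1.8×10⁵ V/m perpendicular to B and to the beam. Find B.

Balance of forces in the selector: qE = qvB ⇒ B = E/v.
B = 1.8×10⁵/4.6×10⁶ = 0.039 T.

B = 0.039 T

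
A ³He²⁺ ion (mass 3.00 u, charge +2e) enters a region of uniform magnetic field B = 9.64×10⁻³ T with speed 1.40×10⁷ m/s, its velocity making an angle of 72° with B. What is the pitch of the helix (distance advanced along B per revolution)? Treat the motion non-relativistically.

v∥ = v cosθ = 1.40×10⁷·cos72° ≈ 4.326×10⁶ m/s.
T = 2πm/(|q|B) = 2π(4.983×10⁻²⁷)/((3.204×10⁻¹⁹)(9.64×10⁻³)) ≈ 1.014×10⁻⁵ s.
pitch = v∥ T = (4.326×10⁶)(1.014×10⁻⁵) ≈ 43.9 m.

p ≈ 43.9 m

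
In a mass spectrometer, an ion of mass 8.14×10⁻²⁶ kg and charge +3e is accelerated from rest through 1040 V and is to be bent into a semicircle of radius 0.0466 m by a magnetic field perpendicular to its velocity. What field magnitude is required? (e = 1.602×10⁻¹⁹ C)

B ≈ 0.403 T

v = √(2|q|V/m) = √(2·4.806×10⁻¹⁹·1040/8.14×10⁻²⁶) ≈ 1.108×10⁵ m/s.
B = mv/(|q|r) = (8.14×10⁻²⁶)(1.108×10⁵)/((4.806×10⁻¹⁹)(0.0466)) ≈ 0.403 T.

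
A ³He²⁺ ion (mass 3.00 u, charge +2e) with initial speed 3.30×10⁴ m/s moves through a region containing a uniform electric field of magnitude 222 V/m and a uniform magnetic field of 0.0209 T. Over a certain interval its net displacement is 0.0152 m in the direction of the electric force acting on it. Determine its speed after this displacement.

v_f ≈ 3.90×10⁴ m/s

B does no work; ΔKE = |q|E d.
½mv_f² = ½mv₀² + |q|Ed = ½(4.983×10⁻²⁷)(3.30×10⁴)² + (3.204×10⁻¹⁹)(222)(0.0152) ≈ 2.713×10⁻¹⁸ J + 1.081×10⁻¹⁸ J ≈ 3.794×10⁻¹⁸ J.
v_f = √(2·3.794×10⁻¹⁸/4.983×10⁻²⁷) ≈ 3.90×10⁴ m/s.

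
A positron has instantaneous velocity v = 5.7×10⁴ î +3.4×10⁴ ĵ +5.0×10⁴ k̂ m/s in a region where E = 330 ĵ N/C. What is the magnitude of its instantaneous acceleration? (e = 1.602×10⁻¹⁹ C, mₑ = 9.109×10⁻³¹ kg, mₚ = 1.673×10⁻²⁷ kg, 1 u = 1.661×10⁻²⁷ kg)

Only an electric field acts, so F = qE = (1.602×10⁻¹⁹ C)·(0, 330, 0) = (0, 5.29×10⁻¹⁷, 0) N.
|a| = |F|/m = 5.287×10⁻¹⁷/9.109×10⁻³¹ ≈ 5.80×10¹³ m/s².

|a| ≈ 5.80×10¹³ m/s²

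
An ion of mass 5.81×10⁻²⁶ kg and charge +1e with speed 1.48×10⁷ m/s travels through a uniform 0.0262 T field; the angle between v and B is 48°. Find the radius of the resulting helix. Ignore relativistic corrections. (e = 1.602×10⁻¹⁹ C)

v⊥ = v sinθ = 1.48×10⁷·sin48° ≈ 1.100×10⁷ m/s.
r = m v⊥/(|q|B) = (5.81×10⁻²⁶)(1.100×10⁷)/((1.602×10⁻¹⁹)(0.0262)) ≈ 152 m.

r ≈ 152 m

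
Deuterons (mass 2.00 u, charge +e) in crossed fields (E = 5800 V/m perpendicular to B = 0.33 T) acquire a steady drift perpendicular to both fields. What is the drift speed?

v_d ≈ 1.8×10⁴ m/s

In crossed fields the guiding centre drifts at v_d = |E×B|/B² = E/B, independent of charge and mass.
v_d = 5800/0.33 = 1.8×10⁴ m/s.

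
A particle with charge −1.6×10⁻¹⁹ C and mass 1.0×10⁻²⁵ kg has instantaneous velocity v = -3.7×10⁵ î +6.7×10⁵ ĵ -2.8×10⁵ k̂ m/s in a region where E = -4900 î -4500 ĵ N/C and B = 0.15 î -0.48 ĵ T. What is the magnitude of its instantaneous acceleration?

v×B = (-1.34×10⁵, -4.20×10⁴, 7.71×10⁴) N/C.
E + v×B = (-1.39×10⁵, -4.65×10⁴, 7.71×10⁴) N/C.
F = q(E + v×B) = (−1.6×10⁻¹⁹ C)·(-1.39×10⁵, -4.65×10⁴, 7.71×10⁴) = (2.23×10⁻¹⁴, 7.44×10⁻¹⁵, -1.23×10⁻¹⁴) N.
|a| = |F|/m = 2.654×10⁻¹⁴/1.0×10⁻²⁵ ≈ 2.65×10¹¹ m/s².

|a| ≈ 2.65×10¹¹ m/s²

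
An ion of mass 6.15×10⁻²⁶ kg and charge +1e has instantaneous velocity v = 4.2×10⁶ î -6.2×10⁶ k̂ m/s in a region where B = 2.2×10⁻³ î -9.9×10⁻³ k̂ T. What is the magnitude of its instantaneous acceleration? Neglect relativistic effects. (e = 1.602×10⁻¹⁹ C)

|a| ≈ 7.28×10¹⁰ m/s²

v×B = (0, 2.79×10⁴, 0) N/C.
F = q v×B = (1.602×10⁻¹⁹ C)·(0, 2.79×10⁴, 0) = (0, 4.48×10⁻¹⁵, 0) N.
|a| = |F|/m = 4.476×10⁻¹⁵/6.15×10⁻²⁶ ≈ 7.28×10¹⁰ m/s².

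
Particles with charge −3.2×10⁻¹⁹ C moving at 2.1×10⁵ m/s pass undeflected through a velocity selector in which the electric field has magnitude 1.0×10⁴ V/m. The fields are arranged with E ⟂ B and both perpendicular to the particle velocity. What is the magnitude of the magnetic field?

Balance of forces in the selector: qE = qvB ⇒ B = E/v.
B = 1.0×10⁴/2.1×10⁵ = 0.048 T.

B = 0.048 T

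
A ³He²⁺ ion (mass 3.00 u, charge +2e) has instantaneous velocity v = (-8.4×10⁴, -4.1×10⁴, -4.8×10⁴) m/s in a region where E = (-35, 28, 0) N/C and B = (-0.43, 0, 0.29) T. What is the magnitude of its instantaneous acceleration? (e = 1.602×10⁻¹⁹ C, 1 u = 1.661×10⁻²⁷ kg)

v×B = (-1.19×10⁴, 4.50×10⁴, -1.76×10⁴) N/C.
E + v×B = (-1.19×10⁴, 4.50×10⁴, -1.76×10⁴) N/C.
F = q(E + v×B) = (3.204×10⁻¹⁹ C)·(-1.19×10⁴, 4.50×10⁴, -1.76×10⁴) = (-3.82×10⁻¹⁵, 1.44×10⁻¹⁴, -5.65×10⁻¹⁵) N.
|a| = |F|/m = 1.596×10⁻¹⁴/4.983×10⁻²⁷ ≈ 3.20×10¹² m/s².

|a| ≈ 3.20×10¹² m/s²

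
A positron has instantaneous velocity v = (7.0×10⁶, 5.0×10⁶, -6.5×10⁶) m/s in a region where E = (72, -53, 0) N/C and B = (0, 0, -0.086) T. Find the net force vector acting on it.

F ≈ (-6.89×10⁻¹⁴, 9.64×10⁻¹⁴, 0) N

v×B = (-4.30×10⁵, 6.02×10⁵, 0) N/C.
E + v×B = (-4.30×10⁵, 6.02×10⁵, 0) N/C.
F = q(E + v×B) = (1.602×10⁻¹⁹ C)·(-4.30×10⁵, 6.02×10⁵, 0) = (-6.89×10⁻¹⁴, 9.64×10⁻¹⁴, 0) N.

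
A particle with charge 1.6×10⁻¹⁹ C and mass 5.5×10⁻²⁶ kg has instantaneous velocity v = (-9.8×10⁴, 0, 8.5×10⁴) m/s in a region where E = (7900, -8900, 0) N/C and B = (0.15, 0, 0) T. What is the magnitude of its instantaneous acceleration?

|a| ≈ 2.56×10¹⁰ m/s²

v×B = (0, 1.28×10⁴, 0) N/C.
E + v×B = (7900, 3850, 0) N/C.
F = q(E + v×B) = (1.6×10⁻¹⁹ C)·(7900, 3850, 0) = (1.26×10⁻¹⁵, 6.16×10⁻¹⁶, 0) N.
|a| = |F|/m = 1.406×10⁻¹⁵/5.5×10⁻²⁶ ≈ 2.56×10¹⁰ m/s².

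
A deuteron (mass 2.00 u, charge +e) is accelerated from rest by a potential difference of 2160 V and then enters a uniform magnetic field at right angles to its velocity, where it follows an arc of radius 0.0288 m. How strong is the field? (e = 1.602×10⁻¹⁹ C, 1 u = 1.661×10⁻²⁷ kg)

B ≈ 0.329 T

v = √(2|q|V/m) = √(2·1.602×10⁻¹⁹·2160/3.322×10⁻²⁷) ≈ 4.564×10⁵ m/s.
B = mv/(|q|r) = (3.322×10⁻²⁷)(4.564×10⁵)/((1.602×10⁻¹⁹)(0.0288)) ≈ 0.329 T.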